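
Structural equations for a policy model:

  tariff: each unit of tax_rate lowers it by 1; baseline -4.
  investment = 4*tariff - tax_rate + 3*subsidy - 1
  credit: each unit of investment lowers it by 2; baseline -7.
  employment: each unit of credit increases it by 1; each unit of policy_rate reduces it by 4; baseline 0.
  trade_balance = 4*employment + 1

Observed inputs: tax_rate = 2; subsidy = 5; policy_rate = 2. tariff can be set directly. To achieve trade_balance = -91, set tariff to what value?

tariff = -2

Intervening on tariff fixes its value directly, overriding its dependence on tax_rate.
Substituting into the investment equation gives investment = 4*tariff + 12.
Substituting into the credit equation gives credit = -8*tariff - 31.
Substituting into the employment equation gives employment = -8*tariff - 39.
Substituting into the trade_balance equation gives trade_balance = -32*tariff - 155.
Solve -32*tariff - 155 = -91: tariff = (-91 + 155) / -32 = -2.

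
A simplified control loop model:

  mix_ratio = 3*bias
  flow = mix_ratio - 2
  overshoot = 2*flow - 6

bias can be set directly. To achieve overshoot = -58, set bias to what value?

bias = -8

Substituting into the flow equation gives flow = 3*bias - 2.
So overshoot = 6*bias - 10.
Solve 6*bias - 10 = -58: bias = (-58 + 10) / 6 = -8.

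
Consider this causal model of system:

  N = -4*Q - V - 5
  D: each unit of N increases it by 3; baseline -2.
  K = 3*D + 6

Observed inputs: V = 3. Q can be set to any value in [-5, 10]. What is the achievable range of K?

Substituting into the N equation gives N = -4*Q - 8.
Substituting into the D equation gives D = -12*Q - 26.
Substituting into the K equation gives K = -36*Q - 72.
Linear in Q, so extremes are at the endpoints: Q = -5 gives K = 108; Q = 10 gives K = -432.

-432 to 108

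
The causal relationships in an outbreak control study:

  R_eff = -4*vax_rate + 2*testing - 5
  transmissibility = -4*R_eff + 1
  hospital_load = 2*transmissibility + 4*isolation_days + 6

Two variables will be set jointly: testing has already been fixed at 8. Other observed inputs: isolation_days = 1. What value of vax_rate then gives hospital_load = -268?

vax_rate = -6

With testing held at 8:
Substituting into the R_eff equation gives R_eff = -4*vax_rate + 11.
transmissibility becomes 16*vax_rate - 43.
Substituting into the hospital_load equation gives hospital_load = 32*vax_rate - 76.
Solve 32*vax_rate - 76 = -268: vax_rate = (-268 + 76) / 32 = -6.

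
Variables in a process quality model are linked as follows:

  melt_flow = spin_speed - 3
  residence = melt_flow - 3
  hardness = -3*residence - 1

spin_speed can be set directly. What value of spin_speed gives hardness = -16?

spin_speed = 11

Substituting into the residence equation gives residence = spin_speed - 6.
Substituting into the hardness equation gives hardness = -3*spin_speed + 17.
Solve -3*spin_speed + 17 = -16: spin_speed = (-16 - 17) / -3 = 11.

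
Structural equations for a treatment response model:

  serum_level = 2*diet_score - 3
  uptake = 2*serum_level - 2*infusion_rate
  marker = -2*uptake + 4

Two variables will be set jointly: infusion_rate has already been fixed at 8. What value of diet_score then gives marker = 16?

With infusion_rate held at 8:
Substituting into the uptake equation gives uptake = 4*diet_score - 22.
marker becomes -8*diet_score + 48.
Solve -8*diet_score + 48 = 16: diet_score = (16 - 48) / -8 = 4.

diet_score = 4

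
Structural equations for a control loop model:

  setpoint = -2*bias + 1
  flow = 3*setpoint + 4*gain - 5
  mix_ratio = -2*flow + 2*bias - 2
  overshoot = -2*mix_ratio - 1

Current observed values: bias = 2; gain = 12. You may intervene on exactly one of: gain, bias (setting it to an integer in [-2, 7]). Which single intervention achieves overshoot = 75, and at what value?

Intervening on gain: overshoot = 16*gain - 61. Reaching 75 requires gain = 17/2, not an integer.
Intervening on bias: with other inputs at their observed values, overshoot = -28*bias + 187. Solving for 75 gives bias = 4, within [-2, 7].

set bias = 4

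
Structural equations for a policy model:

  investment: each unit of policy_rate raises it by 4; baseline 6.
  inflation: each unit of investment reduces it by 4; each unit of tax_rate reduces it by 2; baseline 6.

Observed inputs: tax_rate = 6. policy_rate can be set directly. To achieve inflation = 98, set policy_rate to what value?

policy_rate = -8

Substituting into the inflation equation gives inflation = -16*policy_rate - 30.
Solve -16*policy_rate - 30 = 98: policy_rate = (98 + 30) / -16 = -8.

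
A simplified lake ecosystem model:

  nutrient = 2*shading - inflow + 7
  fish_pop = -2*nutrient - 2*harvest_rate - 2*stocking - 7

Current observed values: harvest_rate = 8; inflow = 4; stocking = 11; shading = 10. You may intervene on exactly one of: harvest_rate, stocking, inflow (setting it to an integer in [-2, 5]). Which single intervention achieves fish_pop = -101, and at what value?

set inflow = -1

Intervening on harvest_rate: fish_pop = -2*harvest_rate - 75. Reaching -101 requires harvest_rate = 13, outside [-2, 5].
Intervening on stocking: fish_pop = -2*stocking - 69. Reaching -101 requires stocking = 16, outside [-2, 5].
Intervening on inflow: with other inputs at their observed values, fish_pop = 2*inflow - 99. Solving for -101 gives inflow = -1, within [-2, 5].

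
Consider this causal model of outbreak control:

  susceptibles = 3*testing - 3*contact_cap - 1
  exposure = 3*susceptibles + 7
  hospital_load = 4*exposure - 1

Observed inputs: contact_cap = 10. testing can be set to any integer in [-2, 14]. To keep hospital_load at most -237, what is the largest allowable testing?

testing = 3

Substituting into the susceptibles equation gives susceptibles = 3*testing - 31.
So exposure = 9*testing - 86.
Substituting into the hospital_load equation gives hospital_load = 36*testing - 345.
Require 36*testing - 345 ≤ -237, so testing ≤ 3.
The largest integer in [-2, 14] satisfying this is 3.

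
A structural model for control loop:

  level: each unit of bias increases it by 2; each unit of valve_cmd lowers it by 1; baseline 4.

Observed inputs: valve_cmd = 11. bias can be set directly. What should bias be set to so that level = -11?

Substituting into the level equation gives level = 2*bias - 7.
Solve 2*bias - 7 = -11: bias = (-11 + 7) / 2 = -2.

bias = -2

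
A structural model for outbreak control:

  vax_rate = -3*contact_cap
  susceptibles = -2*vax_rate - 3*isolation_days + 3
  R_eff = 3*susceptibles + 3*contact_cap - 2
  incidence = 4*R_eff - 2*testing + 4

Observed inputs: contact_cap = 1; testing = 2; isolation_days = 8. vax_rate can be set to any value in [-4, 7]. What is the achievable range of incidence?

Intervening on vax_rate fixes its value directly, overriding its dependence on contact_cap.
Substituting into the susceptibles equation gives susceptibles = -2*vax_rate - 21.
Substituting into the R_eff equation gives R_eff = -6*vax_rate - 62.
Substituting into the incidence equation gives incidence = -24*vax_rate - 248.
Linear in vax_rate, so extremes are at the endpoints: vax_rate = -4 gives incidence = -152; vax_rate = 7 gives incidence = -416.

-416 to -152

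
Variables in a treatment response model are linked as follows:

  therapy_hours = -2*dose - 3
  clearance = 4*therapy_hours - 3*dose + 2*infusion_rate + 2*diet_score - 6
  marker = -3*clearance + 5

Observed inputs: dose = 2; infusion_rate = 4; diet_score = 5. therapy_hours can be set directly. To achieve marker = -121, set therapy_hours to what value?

therapy_hours = 9

Intervening on therapy_hours fixes its value directly, overriding its dependence on dose.
Substituting into the clearance equation gives clearance = 4*therapy_hours + 6.
Substituting into the marker equation gives marker = -12*therapy_hours - 13.
Solve -12*therapy_hours - 13 = -121: therapy_hours = (-121 + 13) / -12 = 9.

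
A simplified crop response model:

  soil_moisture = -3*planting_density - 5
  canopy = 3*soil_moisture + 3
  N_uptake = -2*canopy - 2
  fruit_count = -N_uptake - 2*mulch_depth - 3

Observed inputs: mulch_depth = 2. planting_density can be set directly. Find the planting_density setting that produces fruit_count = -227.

planting_density = 11

Substituting into the canopy equation gives canopy = -9*planting_density - 12.
This gives N_uptake = 18*planting_density + 22.
Substituting into the fruit_count equation gives fruit_count = -18*planting_density - 29.
Solve -18*planting_density - 29 = -227: planting_density = (-227 + 29) / -18 = 11.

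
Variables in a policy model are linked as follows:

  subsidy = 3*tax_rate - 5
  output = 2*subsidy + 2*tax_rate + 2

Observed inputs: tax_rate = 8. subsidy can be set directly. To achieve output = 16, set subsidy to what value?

Intervening on subsidy fixes its value directly, overriding its dependence on tax_rate.
Substituting into the output equation gives output = 2*subsidy + 18.
Solve 2*subsidy + 18 = 16: subsidy = (16 - 18) / 2 = -1.

subsidy = -1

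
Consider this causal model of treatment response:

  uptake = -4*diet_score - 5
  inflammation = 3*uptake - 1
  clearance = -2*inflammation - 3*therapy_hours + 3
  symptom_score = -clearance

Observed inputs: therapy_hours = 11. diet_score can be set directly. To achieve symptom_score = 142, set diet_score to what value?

diet_score = -6

Substituting into the inflammation equation gives inflammation = -12*diet_score - 16.
So clearance = 24*diet_score + 2.
symptom_score becomes -24*diet_score - 2.
Solve -24*diet_score - 2 = 142: diet_score = (142 + 2) / -24 = -6.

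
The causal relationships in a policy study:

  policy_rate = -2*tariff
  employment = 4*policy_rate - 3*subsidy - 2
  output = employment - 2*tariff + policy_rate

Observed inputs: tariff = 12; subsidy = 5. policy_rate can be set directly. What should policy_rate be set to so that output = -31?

Intervening on policy_rate fixes its value directly, overriding its dependence on tariff.
Substituting into the employment equation gives employment = 4*policy_rate - 17.
Substituting into the output equation gives output = 5*policy_rate - 41.
Solve 5*policy_rate - 41 = -31: policy_rate = (-31 + 41) / 5 = 2.

policy_rate = 2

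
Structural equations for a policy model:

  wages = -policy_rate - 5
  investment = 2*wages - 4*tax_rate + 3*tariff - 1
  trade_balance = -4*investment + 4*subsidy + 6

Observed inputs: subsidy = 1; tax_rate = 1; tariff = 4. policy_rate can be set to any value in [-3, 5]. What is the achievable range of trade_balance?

Substituting into the investment equation gives investment = -2*policy_rate - 3.
Substituting into the trade_balance equation gives trade_balance = 8*policy_rate + 22.
Linear in policy_rate, so extremes are at the endpoints: policy_rate = -3 gives trade_balance = -2; policy_rate = 5 gives trade_balance = 62.

-2 to 62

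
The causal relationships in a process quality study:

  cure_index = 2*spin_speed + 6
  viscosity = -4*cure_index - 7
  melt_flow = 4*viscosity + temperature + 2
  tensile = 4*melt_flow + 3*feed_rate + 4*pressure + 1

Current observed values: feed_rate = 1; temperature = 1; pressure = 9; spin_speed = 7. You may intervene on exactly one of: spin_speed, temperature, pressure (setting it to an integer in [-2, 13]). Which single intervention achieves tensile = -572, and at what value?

set spin_speed = 1

Intervening on spin_speed: with other inputs at their observed values, tensile = -128*spin_speed - 444. Solving for -572 gives spin_speed = 1, within [-2, 13].
Intervening on temperature: tensile = 4*temperature - 1344. Reaching -572 requires temperature = 193, outside [-2, 13].
Intervening on pressure: tensile = 4*pressure - 1376. Reaching -572 requires pressure = 201, outside [-2, 13].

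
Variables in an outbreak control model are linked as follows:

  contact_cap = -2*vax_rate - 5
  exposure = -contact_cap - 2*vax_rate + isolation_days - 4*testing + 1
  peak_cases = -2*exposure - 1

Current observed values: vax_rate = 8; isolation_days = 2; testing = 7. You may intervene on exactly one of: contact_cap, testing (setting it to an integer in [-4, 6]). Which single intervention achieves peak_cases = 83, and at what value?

Intervening on contact_cap: with other inputs at their observed values, peak_cases = 2*contact_cap + 81. Solving for 83 gives contact_cap = 1, within [-4, 6].
Intervening on testing: peak_cases = 8*testing - 17. Reaching 83 requires testing = 25/2, not an integer.

set contact_cap = 1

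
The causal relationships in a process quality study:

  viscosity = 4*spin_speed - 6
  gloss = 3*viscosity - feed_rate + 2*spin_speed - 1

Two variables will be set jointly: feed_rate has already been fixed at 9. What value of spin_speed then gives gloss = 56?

spin_speed = 6

With feed_rate held at 9:
Substituting into the gloss equation gives gloss = 14*spin_speed - 28.
Solve 14*spin_speed - 28 = 56: spin_speed = (56 + 28) / 14 = 6.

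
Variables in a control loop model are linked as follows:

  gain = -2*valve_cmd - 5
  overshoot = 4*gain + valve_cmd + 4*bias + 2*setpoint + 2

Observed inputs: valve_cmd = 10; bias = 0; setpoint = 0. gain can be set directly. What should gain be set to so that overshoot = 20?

gain = 2

Intervening on gain fixes its value directly, overriding its dependence on valve_cmd.
Substituting into the overshoot equation gives overshoot = 4*gain + 12.
Solve 4*gain + 12 = 20: gain = (20 - 12) / 4 = 2.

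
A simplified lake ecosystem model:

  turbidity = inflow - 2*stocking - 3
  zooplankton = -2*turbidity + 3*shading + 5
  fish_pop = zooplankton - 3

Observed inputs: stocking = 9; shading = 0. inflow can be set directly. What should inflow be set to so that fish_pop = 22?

inflow = 11

Substituting into the turbidity equation gives turbidity = inflow - 21.
Substituting into the zooplankton equation gives zooplankton = -2*inflow + 47.
fish_pop becomes -2*inflow + 44.
Solve -2*inflow + 44 = 22: inflow = (22 - 44) / -2 = 11.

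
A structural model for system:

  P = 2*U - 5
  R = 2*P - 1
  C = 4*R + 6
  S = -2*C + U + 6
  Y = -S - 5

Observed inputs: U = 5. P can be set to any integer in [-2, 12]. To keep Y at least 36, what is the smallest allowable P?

Intervening on P fixes its value directly, overriding its dependence on U.
Substituting into the C equation gives C = 8*P + 2.
Substituting into the S equation gives S = -16*P + 7.
Substituting into the Y equation gives Y = 16*P - 12.
Require 16*P - 12 ≥ 36, so P ≥ 3.
The smallest integer in [-2, 12] satisfying this is 3.

P = 3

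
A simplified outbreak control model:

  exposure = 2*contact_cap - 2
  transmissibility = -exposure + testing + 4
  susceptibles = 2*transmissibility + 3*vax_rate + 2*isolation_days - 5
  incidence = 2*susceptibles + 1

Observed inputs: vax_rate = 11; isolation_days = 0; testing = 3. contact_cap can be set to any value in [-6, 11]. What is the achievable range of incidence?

5 to 141

Substituting into the transmissibility equation gives transmissibility = -2*contact_cap + 9.
Substituting into the susceptibles equation gives susceptibles = -4*contact_cap + 46.
This gives incidence = -8*contact_cap + 93.
Linear in contact_cap, so extremes are at the endpoints: contact_cap = -6 gives incidence = 141; contact_cap = 11 gives incidence = 5.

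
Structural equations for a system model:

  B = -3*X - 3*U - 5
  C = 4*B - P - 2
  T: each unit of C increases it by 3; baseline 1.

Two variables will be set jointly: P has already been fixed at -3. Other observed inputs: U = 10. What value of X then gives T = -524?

With P held at -3:
Substituting into the B equation gives B = -3*X - 35.
Substituting into the C equation gives C = -12*X - 139.
So T = -36*X - 416.
Solve -36*X - 416 = -524: X = (-524 + 416) / -36 = 3.

X = 3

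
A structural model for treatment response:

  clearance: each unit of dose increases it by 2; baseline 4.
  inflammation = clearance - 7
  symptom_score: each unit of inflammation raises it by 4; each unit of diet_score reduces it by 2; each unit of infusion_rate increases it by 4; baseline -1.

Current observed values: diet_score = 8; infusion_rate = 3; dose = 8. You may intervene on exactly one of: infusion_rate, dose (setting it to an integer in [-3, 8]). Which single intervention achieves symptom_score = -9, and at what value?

set dose = 1

Intervening on infusion_rate: symptom_score = 4*infusion_rate + 35. Reaching -9 requires infusion_rate = -11, outside [-3, 8].
Intervening on dose: with other inputs at their observed values, symptom_score = 8*dose - 17. Solving for -9 gives dose = 1, within [-3, 8].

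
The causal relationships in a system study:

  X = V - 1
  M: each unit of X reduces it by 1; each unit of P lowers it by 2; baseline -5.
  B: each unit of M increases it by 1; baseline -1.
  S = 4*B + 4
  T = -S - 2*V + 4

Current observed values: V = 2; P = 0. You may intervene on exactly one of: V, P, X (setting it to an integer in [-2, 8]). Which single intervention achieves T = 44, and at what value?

Intervening on V: T = 2*V + 20. Reaching 44 requires V = 12, outside [-2, 8].
Intervening on P: T = 8*P + 24. Reaching 44 requires P = 5/2, not an integer.
Intervening on X: with other inputs at their observed values, T = 4*X + 20. Solving for 44 gives X = 6, within [-2, 8].

set X = 6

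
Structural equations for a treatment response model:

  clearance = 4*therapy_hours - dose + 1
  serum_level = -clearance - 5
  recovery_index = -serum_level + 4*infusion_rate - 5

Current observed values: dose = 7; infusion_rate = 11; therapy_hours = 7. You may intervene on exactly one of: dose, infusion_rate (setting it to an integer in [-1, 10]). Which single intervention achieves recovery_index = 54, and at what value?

set infusion_rate = 8

Intervening on dose: recovery_index = -dose + 73. Reaching 54 requires dose = 19, outside [-1, 10].
Intervening on infusion_rate: with other inputs at their observed values, recovery_index = 4*infusion_rate + 22. Solving for 54 gives infusion_rate = 8, within [-1, 10].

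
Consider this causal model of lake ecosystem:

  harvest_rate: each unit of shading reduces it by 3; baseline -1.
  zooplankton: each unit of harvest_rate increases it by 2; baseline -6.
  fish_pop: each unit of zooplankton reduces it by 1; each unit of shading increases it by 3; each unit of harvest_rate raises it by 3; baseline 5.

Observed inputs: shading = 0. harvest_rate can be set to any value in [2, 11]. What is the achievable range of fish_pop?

13 to 22

Intervening on harvest_rate fixes its value directly, overriding its dependence on shading.
Substituting into the fish_pop equation gives fish_pop = harvest_rate + 11.
Linear in harvest_rate, so extremes are at the endpoints: harvest_rate = 2 gives fish_pop = 13; harvest_rate = 11 gives fish_pop = 22.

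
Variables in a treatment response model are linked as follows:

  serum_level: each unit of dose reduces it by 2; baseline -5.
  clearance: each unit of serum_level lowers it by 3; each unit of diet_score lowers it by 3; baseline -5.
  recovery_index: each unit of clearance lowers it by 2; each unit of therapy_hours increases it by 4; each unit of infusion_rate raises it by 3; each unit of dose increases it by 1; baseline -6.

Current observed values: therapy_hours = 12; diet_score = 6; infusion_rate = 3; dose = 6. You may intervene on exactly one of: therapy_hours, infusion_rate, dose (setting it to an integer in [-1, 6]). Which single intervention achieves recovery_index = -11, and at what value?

Intervening on therapy_hours: recovery_index = 4*therapy_hours - 47. Reaching -11 requires therapy_hours = 9, outside [-1, 6].
Intervening on infusion_rate: with other inputs at their observed values, recovery_index = 3*infusion_rate - 8. Solving for -11 gives infusion_rate = -1, within [-1, 6].
Intervening on dose: recovery_index = -11*dose + 67. Reaching -11 requires dose = 78/11, not an integer.

set infusion_rate = -1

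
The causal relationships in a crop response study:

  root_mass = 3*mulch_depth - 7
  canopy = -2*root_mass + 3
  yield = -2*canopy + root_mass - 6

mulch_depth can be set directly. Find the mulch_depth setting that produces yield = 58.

mulch_depth = 7

Substituting into the canopy equation gives canopy = -6*mulch_depth + 17.
So yield = 15*mulch_depth - 47.
Solve 15*mulch_depth - 47 = 58: mulch_depth = (58 + 47) / 15 = 7.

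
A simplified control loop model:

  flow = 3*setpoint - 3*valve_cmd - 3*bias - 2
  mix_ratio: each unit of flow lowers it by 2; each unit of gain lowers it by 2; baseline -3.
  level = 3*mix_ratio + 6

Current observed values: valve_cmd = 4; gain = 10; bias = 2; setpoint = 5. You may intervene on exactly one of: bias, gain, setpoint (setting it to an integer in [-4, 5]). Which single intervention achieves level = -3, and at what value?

Intervening on bias: level = 18*bias - 69. Reaching -3 requires bias = 11/3, not an integer.
Intervening on gain: with other inputs at their observed values, level = -6*gain + 27. Solving for -3 gives gain = 5, within [-4, 5].
Intervening on setpoint: level = -18*setpoint + 57. Reaching -3 requires setpoint = 10/3, not an integer.

set gain = 5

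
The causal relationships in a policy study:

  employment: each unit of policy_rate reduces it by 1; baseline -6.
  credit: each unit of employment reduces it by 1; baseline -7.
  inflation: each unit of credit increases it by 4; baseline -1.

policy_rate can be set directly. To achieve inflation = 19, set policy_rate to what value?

Substituting into the credit equation gives credit = policy_rate - 1.
This gives inflation = 4*policy_rate - 5.
Solve 4*policy_rate - 5 = 19: policy_rate = (19 + 5) / 4 = 6.

policy_rate = 6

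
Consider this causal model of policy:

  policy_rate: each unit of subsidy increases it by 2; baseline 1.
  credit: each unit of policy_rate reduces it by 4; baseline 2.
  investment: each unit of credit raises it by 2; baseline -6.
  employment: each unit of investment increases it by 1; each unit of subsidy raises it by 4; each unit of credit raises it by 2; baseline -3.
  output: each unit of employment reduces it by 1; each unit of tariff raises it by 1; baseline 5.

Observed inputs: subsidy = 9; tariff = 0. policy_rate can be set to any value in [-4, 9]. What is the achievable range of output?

-94 to 114

Intervening on policy_rate fixes its value directly, overriding its dependence on subsidy.
Substituting into the investment equation gives investment = -8*policy_rate - 2.
employment becomes -16*policy_rate + 35.
Substituting into the output equation gives output = 16*policy_rate - 30.
Linear in policy_rate, so extremes are at the endpoints: policy_rate = -4 gives output = -94; policy_rate = 9 gives output = 114.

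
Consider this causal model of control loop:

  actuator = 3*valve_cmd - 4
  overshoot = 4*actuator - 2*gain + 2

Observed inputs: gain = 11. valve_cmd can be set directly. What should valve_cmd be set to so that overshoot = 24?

Substituting into the overshoot equation gives overshoot = 12*valve_cmd - 36.
Solve 12*valve_cmd - 36 = 24: valve_cmd = (24 + 36) / 12 = 5.

valve_cmd = 5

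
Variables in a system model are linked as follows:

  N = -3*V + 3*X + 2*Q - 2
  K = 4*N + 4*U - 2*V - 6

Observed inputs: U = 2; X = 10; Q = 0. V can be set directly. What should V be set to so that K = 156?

Substituting into the N equation gives N = -3*V + 28.
Substituting into the K equation gives K = -14*V + 114.
Solve -14*V + 114 = 156: V = (156 - 114) / -14 = -3.

V = -3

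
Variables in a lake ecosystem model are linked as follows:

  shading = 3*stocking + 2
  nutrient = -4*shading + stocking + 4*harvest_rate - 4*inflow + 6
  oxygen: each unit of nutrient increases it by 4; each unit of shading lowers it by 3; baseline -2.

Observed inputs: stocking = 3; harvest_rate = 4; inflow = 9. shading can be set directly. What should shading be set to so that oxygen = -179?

shading = 7

Intervening on shading fixes its value directly, overriding its dependence on stocking.
Substituting into the nutrient equation gives nutrient = -4*shading - 11.
This gives oxygen = -19*shading - 46.
Solve -19*shading - 46 = -179: shading = (-179 + 46) / -19 = 7.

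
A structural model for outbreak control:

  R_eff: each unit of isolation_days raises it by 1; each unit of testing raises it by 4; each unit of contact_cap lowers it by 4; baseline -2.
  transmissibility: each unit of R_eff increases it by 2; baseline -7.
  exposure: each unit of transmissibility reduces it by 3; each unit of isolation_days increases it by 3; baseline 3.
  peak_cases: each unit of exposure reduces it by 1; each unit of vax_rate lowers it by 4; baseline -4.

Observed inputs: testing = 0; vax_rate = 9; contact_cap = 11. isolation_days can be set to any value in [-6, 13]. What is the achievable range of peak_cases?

Substituting into the R_eff equation gives R_eff = isolation_days - 46.
This gives transmissibility = 2*isolation_days - 99.
Substituting into the exposure equation gives exposure = -3*isolation_days + 300.
Substituting into the peak_cases equation gives peak_cases = 3*isolation_days - 340.
Linear in isolation_days, so extremes are at the endpoints: isolation_days = -6 gives peak_cases = -358; isolation_days = 13 gives peak_cases = -301.

-358 to -301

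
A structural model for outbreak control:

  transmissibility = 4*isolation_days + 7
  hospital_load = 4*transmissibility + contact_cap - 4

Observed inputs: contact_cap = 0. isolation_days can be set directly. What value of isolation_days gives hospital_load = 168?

isolation_days = 9

Substituting into the hospital_load equation gives hospital_load = 16*isolation_days + 24.
Solve 16*isolation_days + 24 = 168: isolation_days = (168 - 24) / 16 = 9.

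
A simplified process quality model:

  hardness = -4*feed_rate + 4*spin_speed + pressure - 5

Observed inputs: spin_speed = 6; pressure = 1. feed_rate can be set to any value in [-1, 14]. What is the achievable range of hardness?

-36 to 24

Substituting into the hardness equation gives hardness = -4*feed_rate + 20.
Linear in feed_rate, so extremes are at the endpoints: feed_rate = -1 gives hardness = 24; feed_rate = 14 gives hardness = -36.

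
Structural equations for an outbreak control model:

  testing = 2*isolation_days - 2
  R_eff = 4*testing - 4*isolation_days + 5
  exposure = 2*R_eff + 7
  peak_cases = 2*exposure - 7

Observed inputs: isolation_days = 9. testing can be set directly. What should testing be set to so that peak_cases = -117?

Intervening on testing fixes its value directly, overriding its dependence on isolation_days.
Substituting into the R_eff equation gives R_eff = 4*testing - 31.
Substituting into the exposure equation gives exposure = 8*testing - 55.
Substituting into the peak_cases equation gives peak_cases = 16*testing - 117.
Solve 16*testing - 117 = -117: testing = (-117 + 117) / 16 = 0.

testing = 0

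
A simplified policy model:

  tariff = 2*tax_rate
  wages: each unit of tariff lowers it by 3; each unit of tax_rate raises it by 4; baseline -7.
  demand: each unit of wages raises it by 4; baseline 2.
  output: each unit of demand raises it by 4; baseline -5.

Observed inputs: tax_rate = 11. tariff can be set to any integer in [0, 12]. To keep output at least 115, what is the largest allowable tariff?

tariff = 10

Intervening on tariff fixes its value directly, overriding its dependence on tax_rate.
Substituting into the wages equation gives wages = -3*tariff + 37.
So demand = -12*tariff + 150.
Substituting into the output equation gives output = -48*tariff + 595.
Require -48*tariff + 595 ≥ 115, so tariff ≤ 10.
The largest integer in [0, 12] satisfying this is 10.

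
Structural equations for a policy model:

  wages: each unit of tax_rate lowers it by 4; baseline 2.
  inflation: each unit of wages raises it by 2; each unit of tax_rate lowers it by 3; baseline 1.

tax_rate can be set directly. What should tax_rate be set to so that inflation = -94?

Substituting into the inflation equation gives inflation = -11*tax_rate + 5.
Solve -11*tax_rate + 5 = -94: tax_rate = (-94 - 5) / -11 = 9.

tax_rate = 9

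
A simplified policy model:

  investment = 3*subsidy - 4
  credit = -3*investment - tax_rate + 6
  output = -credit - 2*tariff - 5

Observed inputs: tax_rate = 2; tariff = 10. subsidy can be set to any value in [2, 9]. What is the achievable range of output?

-23 to 40

Substituting into the credit equation gives credit = -9*subsidy + 16.
So output = 9*subsidy - 41.
Linear in subsidy, so extremes are at the endpoints: subsidy = 2 gives output = -23; subsidy = 9 gives output = 40.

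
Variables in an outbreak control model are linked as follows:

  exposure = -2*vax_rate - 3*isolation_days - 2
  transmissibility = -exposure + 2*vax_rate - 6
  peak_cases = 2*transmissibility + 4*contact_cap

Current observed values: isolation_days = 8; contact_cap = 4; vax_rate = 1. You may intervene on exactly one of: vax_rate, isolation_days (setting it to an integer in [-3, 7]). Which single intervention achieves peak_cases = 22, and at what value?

Intervening on vax_rate: peak_cases = 8*vax_rate + 56. Reaching 22 requires vax_rate = -17/4, not an integer.
Intervening on isolation_days: with other inputs at their observed values, peak_cases = 6*isolation_days + 16. Solving for 22 gives isolation_days = 1, within [-3, 7].

set isolation_days = 1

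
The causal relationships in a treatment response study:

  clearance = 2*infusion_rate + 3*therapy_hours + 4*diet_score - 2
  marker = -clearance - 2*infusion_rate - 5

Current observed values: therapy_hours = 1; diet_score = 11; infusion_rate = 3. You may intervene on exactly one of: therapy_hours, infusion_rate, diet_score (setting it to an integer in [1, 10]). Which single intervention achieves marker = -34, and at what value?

set diet_score = 4

Intervening on therapy_hours: marker = -3*therapy_hours - 59. Reaching -34 requires therapy_hours = -25/3, not an integer.
Intervening on infusion_rate: marker = -4*infusion_rate - 50. Reaching -34 requires infusion_rate = -4, outside [1, 10].
Intervening on diet_score: with other inputs at their observed values, marker = -4*diet_score - 18. Solving for -34 gives diet_score = 4, within [1, 10].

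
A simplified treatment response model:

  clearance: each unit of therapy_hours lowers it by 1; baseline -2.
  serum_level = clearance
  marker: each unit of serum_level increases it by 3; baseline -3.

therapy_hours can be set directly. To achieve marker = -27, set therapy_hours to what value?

therapy_hours = 6

Substituting into the serum_level equation gives serum_level = -therapy_hours - 2.
Substituting into the marker equation gives marker = -3*therapy_hours - 9.
Solve -3*therapy_hours - 9 = -27: therapy_hours = (-27 + 9) / -3 = 6.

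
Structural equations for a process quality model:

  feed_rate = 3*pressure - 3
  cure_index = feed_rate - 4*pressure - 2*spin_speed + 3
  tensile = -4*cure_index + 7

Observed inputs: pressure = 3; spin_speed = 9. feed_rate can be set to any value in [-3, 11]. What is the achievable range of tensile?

71 to 127

Intervening on feed_rate fixes its value directly, overriding its dependence on pressure.
Substituting into the cure_index equation gives cure_index = feed_rate - 27.
So tensile = -4*feed_rate + 115.
Linear in feed_rate, so extremes are at the endpoints: feed_rate = -3 gives tensile = 127; feed_rate = 11 gives tensile = 71.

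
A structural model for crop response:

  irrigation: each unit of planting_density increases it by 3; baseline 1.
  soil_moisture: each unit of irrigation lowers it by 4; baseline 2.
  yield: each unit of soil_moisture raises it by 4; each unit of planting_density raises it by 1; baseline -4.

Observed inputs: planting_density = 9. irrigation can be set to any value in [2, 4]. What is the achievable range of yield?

-51 to -19

Intervening on irrigation fixes its value directly, overriding its dependence on planting_density.
Substituting into the yield equation gives yield = -16*irrigation + 13.
Linear in irrigation, so extremes are at the endpoints: irrigation = 2 gives yield = -19; irrigation = 4 gives yield = -51.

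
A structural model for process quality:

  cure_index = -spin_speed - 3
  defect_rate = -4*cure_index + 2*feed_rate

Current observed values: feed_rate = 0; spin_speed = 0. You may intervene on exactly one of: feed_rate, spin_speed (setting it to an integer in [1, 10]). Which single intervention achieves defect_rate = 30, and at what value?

set feed_rate = 9

Intervening on feed_rate: with other inputs at their observed values, defect_rate = 2*feed_rate + 12. Solving for 30 gives feed_rate = 9, within [1, 10].
Intervening on spin_speed: defect_rate = 4*spin_speed + 12. Reaching 30 requires spin_speed = 9/2, not an integer.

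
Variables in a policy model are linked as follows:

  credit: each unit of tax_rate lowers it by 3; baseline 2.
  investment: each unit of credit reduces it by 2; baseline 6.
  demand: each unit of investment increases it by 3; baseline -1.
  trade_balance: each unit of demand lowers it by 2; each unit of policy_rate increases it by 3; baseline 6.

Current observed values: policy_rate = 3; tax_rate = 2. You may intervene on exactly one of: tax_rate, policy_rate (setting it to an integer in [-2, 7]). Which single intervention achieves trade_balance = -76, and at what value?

set policy_rate = 0

Intervening on tax_rate: trade_balance = -36*tax_rate + 5. Reaching -76 requires tax_rate = 9/4, not an integer.
Intervening on policy_rate: with other inputs at their observed values, trade_balance = 3*policy_rate - 76. Solving for -76 gives policy_rate = 0, within [-2, 7].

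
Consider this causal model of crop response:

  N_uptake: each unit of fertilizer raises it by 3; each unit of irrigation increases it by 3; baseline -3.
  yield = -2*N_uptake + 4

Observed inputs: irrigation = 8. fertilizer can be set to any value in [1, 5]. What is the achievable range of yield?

Substituting into the N_uptake equation gives N_uptake = 3*fertilizer + 21.
This gives yield = -6*fertilizer - 38.
Linear in fertilizer, so extremes are at the endpoints: fertilizer = 1 gives yield = -44; fertilizer = 5 gives yield = -68.

-68 to -44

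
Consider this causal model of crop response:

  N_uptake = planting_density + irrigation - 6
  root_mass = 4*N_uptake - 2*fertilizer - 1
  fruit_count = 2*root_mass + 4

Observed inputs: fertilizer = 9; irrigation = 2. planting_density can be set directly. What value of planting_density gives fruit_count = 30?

planting_density = 12

Substituting into the N_uptake equation gives N_uptake = planting_density - 4.
Substituting into the root_mass equation gives root_mass = 4*planting_density - 35.
Substituting into the fruit_count equation gives fruit_count = 8*planting_density - 66.
Solve 8*planting_density - 66 = 30: planting_density = (30 + 66) / 8 = 12.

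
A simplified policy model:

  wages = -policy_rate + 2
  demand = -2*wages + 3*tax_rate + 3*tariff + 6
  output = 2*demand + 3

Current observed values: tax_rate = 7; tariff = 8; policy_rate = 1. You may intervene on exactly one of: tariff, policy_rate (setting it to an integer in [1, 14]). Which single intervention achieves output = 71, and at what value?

set tariff = 3

Intervening on tariff: with other inputs at their observed values, output = 6*tariff + 53. Solving for 71 gives tariff = 3, within [1, 14].
Intervening on policy_rate: output = 4*policy_rate + 97. Reaching 71 requires policy_rate = -13/2, not an integer.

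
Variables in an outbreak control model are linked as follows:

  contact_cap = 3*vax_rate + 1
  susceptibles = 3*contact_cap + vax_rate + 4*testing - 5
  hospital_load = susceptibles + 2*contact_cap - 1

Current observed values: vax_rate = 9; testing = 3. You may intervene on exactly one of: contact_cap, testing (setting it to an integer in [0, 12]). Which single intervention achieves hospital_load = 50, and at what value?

Intervening on contact_cap: with other inputs at their observed values, hospital_load = 5*contact_cap + 15. Solving for 50 gives contact_cap = 7, within [0, 12].
Intervening on testing: hospital_load = 4*testing + 143. Reaching 50 requires testing = -93/4, not an integer.

set contact_cap = 7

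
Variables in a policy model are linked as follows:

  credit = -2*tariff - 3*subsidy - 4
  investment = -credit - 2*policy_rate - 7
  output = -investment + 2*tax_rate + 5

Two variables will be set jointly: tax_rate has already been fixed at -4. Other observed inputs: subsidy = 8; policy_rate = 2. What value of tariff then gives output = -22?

With tax_rate held at -4:
Substituting into the credit equation gives credit = -2*tariff - 28.
Substituting into the investment equation gives investment = 2*tariff + 17.
Substituting into the output equation gives output = -2*tariff - 20.
Solve -2*tariff - 20 = -22: tariff = (-22 + 20) / -2 = 1.

tariff = 1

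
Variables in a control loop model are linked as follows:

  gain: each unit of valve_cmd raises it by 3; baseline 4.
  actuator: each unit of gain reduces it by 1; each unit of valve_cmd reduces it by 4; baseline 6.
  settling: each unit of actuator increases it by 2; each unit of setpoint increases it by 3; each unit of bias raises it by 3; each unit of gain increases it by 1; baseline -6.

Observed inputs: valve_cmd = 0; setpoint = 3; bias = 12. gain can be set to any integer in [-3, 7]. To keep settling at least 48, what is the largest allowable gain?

gain = 3

Intervening on gain fixes its value directly, overriding its dependence on valve_cmd.
Substituting into the actuator equation gives actuator = -gain + 6.
Substituting into the settling equation gives settling = -gain + 51.
Require -gain + 51 ≥ 48, so gain ≤ 3.
The largest integer in [-3, 7] satisfying this is 3.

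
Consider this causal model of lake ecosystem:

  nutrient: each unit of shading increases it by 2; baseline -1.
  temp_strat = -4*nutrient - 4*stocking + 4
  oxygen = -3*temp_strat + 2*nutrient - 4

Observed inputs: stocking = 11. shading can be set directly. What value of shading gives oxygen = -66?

shading = -6

Substituting into the temp_strat equation gives temp_strat = -8*shading - 36.
Substituting into the oxygen equation gives oxygen = 28*shading + 102.
Solve 28*shading + 102 = -66: shading = (-66 - 102) / 28 = -6.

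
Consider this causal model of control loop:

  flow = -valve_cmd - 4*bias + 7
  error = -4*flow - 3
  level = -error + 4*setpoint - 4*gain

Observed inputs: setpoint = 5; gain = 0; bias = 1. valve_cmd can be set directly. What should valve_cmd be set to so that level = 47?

Substituting into the flow equation gives flow = -valve_cmd + 3.
error becomes 4*valve_cmd - 15.
Substituting into the level equation gives level = -4*valve_cmd + 35.
Solve -4*valve_cmd + 35 = 47: valve_cmd = (47 - 35) / -4 = -3.

valve_cmd = -3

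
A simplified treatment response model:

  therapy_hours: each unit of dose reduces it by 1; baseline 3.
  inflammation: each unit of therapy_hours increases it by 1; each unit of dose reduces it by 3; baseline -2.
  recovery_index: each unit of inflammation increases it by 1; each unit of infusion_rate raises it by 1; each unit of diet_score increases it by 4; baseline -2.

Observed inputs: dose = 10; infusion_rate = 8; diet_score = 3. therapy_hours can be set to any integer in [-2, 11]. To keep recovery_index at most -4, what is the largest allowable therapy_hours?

therapy_hours = 10

Intervening on therapy_hours fixes its value directly, overriding its dependence on dose.
Substituting into the inflammation equation gives inflammation = therapy_hours - 32.
Substituting into the recovery_index equation gives recovery_index = therapy_hours - 14.
Require therapy_hours - 14 ≤ -4, so therapy_hours ≤ 10.
The largest integer in [-2, 11] satisfying this is 10.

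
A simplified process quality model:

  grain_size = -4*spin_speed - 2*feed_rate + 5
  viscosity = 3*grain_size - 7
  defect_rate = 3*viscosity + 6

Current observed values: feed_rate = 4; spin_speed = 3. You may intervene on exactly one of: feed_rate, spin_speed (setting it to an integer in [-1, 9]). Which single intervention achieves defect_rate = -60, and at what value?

set feed_rate = -1

Intervening on feed_rate: with other inputs at their observed values, defect_rate = -18*feed_rate - 78. Solving for -60 gives feed_rate = -1, within [-1, 9].
Intervening on spin_speed: defect_rate = -36*spin_speed - 42. Reaching -60 requires spin_speed = 1/2, not an integer.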